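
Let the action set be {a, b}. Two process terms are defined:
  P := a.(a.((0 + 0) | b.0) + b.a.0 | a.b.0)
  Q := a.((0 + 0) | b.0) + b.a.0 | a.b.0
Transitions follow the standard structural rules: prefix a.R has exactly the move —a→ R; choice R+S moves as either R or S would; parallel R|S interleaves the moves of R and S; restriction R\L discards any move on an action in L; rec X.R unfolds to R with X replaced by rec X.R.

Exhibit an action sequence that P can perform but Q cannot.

aa

Reachable graph of P (12 states):
  m0 = a.(a.((0 + 0) | b.0) + b.a.0 | a.b.0) :: —a→ m1
  m1 = a.((0 + 0) | b.0) + b.a.0 | a.b.0 :: —a→ m2, —a→ m3, —b→ m4
  m2 = (0 + 0) | b.0 :: —b→ m5
  m3 = b.a.0 | b.0 :: —b→ m6, —b→ m7
  m4 = a.0 | a.b.0 :: —a→ m6, —a→ m8
  m5 = (0 + 0) | 0 :: stopped
  m6 = a.0 | b.0 :: —a→ m9, —b→ m10
  m7 = b.a.0 | 0 :: —b→ m10
  m8 = 0 | a.b.0 :: —a→ m9
  m9 = 0 | b.0 :: —b→ m11
  m10 = a.0 | 0 :: —a→ m11
  m11 = 0 | 0 :: stopped
Reachable graph of Q (11 states):
  n0 = a.((0 + 0) | b.0) + b.a.0 | a.b.0 :: —a→ n1, —a→ n2, —b→ n3
  n1 = (0 + 0) | b.0 :: —b→ n4
  n2 = b.a.0 | b.0 :: —b→ n5, —b→ n6
  n3 = a.0 | a.b.0 :: —a→ n5, —a→ n7
  n4 = (0 + 0) | 0 :: stopped
  n5 = a.0 | b.0 :: —a→ n8, —b→ n9
  n6 = b.a.0 | 0 :: —b→ n9
  n7 = 0 | a.b.0 :: —a→ n8
  n8 = 0 | b.0 :: —b→ n10
  n9 = a.0 | 0 :: —a→ n10
  n10 = 0 | 0 :: stopped
Executing aa from P (initial set {m0}):
  step 1 (a): {m1}
  step 2 (a): {m2, m3}
  ✓ P
Executing aa from Q (initial set {n0}):
  step 1 (a): {n1, n2}
  step 2 (a): ∅ (Q stuck)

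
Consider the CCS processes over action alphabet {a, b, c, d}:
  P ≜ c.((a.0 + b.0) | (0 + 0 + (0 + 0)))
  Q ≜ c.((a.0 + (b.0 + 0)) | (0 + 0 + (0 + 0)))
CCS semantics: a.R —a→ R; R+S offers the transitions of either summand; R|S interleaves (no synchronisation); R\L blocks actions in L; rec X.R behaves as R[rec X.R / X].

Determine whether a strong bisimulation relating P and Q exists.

P ~ Q

Reachable graph of P (3 states):
  p0 = c.((a.0 + b.0) | (0 + 0 + (0 + 0))) ⊢ --c--▸ p1
  p1 = (a.0 + b.0) | (0 + 0 + (0 + 0)) ⊢ --a--▸ p2, --b--▸ p2
  p2 = 0 | (0 + 0 + (0 + 0)) ⊢ ∅
Reachable graph of Q (3 states):
  q0 = c.((a.0 + (b.0 + 0)) | (0 + 0 + (0 + 0))) ⊢ --c--▸ q1
  q1 = (a.0 + (b.0 + 0)) | (0 + 0 + (0 + 0)) ⊢ --a--▸ q2, --b--▸ q2
  q2 = 0 | (0 + 0 + (0 + 0)) ⊢ ∅
Bisimilarity quotient blocks:
  B0 = {p0, q0}
  B1 = {p1, q1}
  B2 = {p2, q2}
p0 ∈ B0, q0 ∈ B0 → same block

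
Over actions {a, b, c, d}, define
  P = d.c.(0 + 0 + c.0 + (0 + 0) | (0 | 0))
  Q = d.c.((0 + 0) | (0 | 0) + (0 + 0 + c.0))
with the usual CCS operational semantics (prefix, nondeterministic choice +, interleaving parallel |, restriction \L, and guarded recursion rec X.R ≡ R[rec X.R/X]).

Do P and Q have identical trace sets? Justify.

Reachable graph of P (4 states):
  u0 = d.c.(0 + 0 + c.0 + (0 + 0) | (0 | 0)) → —d→ u1
  u1 = c.(0 + 0 + c.0 + (0 + 0) | (0 | 0)) → —c→ u2
  u2 = 0 + 0 + c.0 + (0 + 0) | (0 | 0) → —c→ u3
  u3 = 0 → deadlocked
Reachable graph of Q (4 states):
  v0 = d.c.((0 + 0) | (0 | 0) + (0 + 0 + c.0)) → —d→ v1
  v1 = c.((0 + 0) | (0 | 0) + (0 + 0 + c.0)) → —c→ v2
  v2 = (0 + 0) | (0 | 0) + (0 + 0 + c.0) → —c→ v3
  v3 = 0 → deadlocked
Bisimilarity quotient blocks:
  B0 = {u0, v0}
  B1 = {u1, v1}
  B2 = {u2, v2}
  B3 = {u3, v3}
u0 ∈ B0, v0 ∈ B0 → same block
Bisimilar ⇒ trace-equivalent.

trace-equivalent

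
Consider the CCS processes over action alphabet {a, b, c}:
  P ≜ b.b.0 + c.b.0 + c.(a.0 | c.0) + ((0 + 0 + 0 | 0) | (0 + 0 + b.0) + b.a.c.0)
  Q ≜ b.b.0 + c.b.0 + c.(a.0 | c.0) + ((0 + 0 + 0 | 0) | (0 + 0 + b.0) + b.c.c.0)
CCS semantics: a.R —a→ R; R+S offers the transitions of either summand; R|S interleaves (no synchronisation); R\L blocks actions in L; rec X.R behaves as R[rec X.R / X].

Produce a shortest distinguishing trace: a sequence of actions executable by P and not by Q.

P's transition system — 10 states:
  m0 = b.b.0 + c.b.0 + c.(a.0 | c.0) + ((0 + 0 + 0 | 0) | (0 + 0 + b.0) + b.a.c.0) has moves -b-> m1, -b-> m2, -b-> m3, -c-> m3, -c-> m4
  m1 = (0 + 0 + 0 | 0) | 0 has moves deadlocked
  m2 = a.c.0 has moves -a-> m5
  m3 = b.0 has moves -b-> m6
  m4 = a.0 | c.0 has moves -a-> m7, -c-> m8
  m5 = c.0 has moves -c-> m6
  m6 = 0 has moves deadlocked
  m7 = 0 | c.0 has moves -c-> m9
  m8 = a.0 | 0 has moves -a-> m9
  m9 = 0 | 0 has moves deadlocked
Q's transition system — 10 states:
  n0 = b.b.0 + c.b.0 + c.(a.0 | c.0) + ((0 + 0 + 0 | 0) | (0 + 0 + b.0) + b.c.c.0) has moves -b-> n1, -b-> n2, -b-> n3, -c-> n2, -c-> n4
  n1 = (0 + 0 + 0 | 0) | 0 has moves deadlocked
  n2 = b.0 has moves -b-> n5
  n3 = c.c.0 has moves -c-> n6
  n4 = a.0 | c.0 has moves -a-> n7, -c-> n8
  n5 = 0 has moves deadlocked
  n6 = c.0 has moves -c-> n5
  n7 = 0 | c.0 has moves -c-> n9
  n8 = a.0 | 0 has moves -a-> n9
  n9 = 0 | 0 has moves deadlocked
Executing ba from P (initial set {m0}):
  [1] b ⇒ {m1, m2, m3}
  [2] a ⇒ {m5}
  ✓ P
Executing ba from Q (initial set {n0}):
  [1] b ⇒ {n1, n2, n3}
  [2] a ⇒ ∅  — Q cannot continue

ba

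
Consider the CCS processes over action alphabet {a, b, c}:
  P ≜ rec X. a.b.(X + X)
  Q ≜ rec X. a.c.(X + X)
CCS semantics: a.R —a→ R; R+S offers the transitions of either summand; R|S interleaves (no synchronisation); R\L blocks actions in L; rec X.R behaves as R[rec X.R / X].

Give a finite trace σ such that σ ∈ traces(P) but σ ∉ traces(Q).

P's transition system — 3 states:
  u0 = rec X. a.b.(X + X) has moves —a→ u1
  u1 = b.((rec X. a.b.(X + X)) + (rec X. a.b.(X + X))) has moves —b→ u2
  u2 = (rec X. a.b.(X + X)) + (rec X. a.b.(X + X)) has moves —a→ u1
Q's transition system — 3 states:
  v0 = rec X. a.c.(X + X) has moves —a→ v1
  v1 = c.((rec X. a.c.(X + X)) + (rec X. a.c.(X + X))) has moves —c→ v2
  v2 = (rec X. a.c.(X + X)) + (rec X. a.c.(X + X)) has moves —a→ v1
Run σ = ⟨ab⟩ on P: start {u0}
  step 1 (a): {u1}
  step 2 (b): {u2}
  — P admits the full trace.
Run σ = ⟨ab⟩ on Q: start {v0}
  step 1 (a): {v1}
  step 2 (b): no successor for Q

ab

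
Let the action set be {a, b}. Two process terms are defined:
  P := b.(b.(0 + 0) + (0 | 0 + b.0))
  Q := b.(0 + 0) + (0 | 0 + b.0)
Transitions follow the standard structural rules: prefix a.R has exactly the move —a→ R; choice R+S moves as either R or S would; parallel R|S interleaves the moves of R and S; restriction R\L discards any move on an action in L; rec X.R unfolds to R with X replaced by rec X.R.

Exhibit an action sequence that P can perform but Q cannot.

bb

P's transition system — 4 states:
  u0 = b.(b.(0 + 0) + (0 | 0 + b.0)) ⊢ ··b··> u1
  u1 = b.(0 + 0) + (0 | 0 + b.0) ⊢ ··b··> u2, ··b··> u3
  u2 = 0 ⊢ (no moves)
  u3 = 0 + 0 ⊢ (no moves)
Q's transition system — 3 states:
  v0 = b.(0 + 0) + (0 | 0 + b.0) ⊢ ··b··> v1, ··b··> v2
  v1 = 0 ⊢ (no moves)
  v2 = 0 + 0 ⊢ (no moves)
Executing bb from P (initial set {u0}):
  after b @ step 1: {u1}
  after b @ step 2: {u2, u3}
  P completes σ.
Executing bb from Q (initial set {v0}):
  after b @ step 1: {v1, v2}
  after b @ step 2: no successor for Q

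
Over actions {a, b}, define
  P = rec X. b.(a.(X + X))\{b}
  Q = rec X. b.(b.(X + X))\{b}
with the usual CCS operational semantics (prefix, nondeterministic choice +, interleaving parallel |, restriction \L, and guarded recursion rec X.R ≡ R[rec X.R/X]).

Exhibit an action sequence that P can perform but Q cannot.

ba

Reachable graph of P (3 states):
  m0 = rec X. b.(a.(X + X))\{b} | -b-> m1
  m1 = (a.((rec X. b.(a.(X + X))\{b}) + (rec X. b.(a.(X + X))\{b})))\{b} | -a-> m2
  m2 = ((rec X. b.(a.(X + X))\{b}) + (rec X. b.(a.(X + X))\{b}))\{b} | ∅
Reachable graph of Q (2 states):
  n0 = rec X. b.(b.(X + X))\{b} | -b-> n1
  n1 = (b.((rec X. b.(b.(X + X))\{b}) + (rec X. b.(b.(X + X))\{b})))\{b} | ∅
Run σ = ⟨ba⟩ on P: start {m0}
  [1] b ⇒ {m1}
  [2] a ⇒ {m2}
  — P admits the full trace.
Run σ = ⟨ba⟩ on Q: start {n0}
  [1] b ⇒ {n1}
  [2] a ⇒ ∅ (Q stuck)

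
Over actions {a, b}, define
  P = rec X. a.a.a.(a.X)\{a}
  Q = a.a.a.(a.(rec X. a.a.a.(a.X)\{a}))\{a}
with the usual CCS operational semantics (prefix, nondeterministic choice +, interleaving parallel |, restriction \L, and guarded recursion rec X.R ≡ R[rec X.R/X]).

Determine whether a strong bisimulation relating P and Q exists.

bisimilar

P's transition system — 4 states:
  u0 = rec X. a.a.a.(a.X)\{a} ⊢ =a=> u1
  u1 = a.a.(a.(rec X. a.a.a.(a.X)\{a}))\{a} ⊢ =a=> u2
  u2 = a.(a.(rec X. a.a.a.(a.X)\{a}))\{a} ⊢ =a=> u3
  u3 = (a.(rec X. a.a.a.(a.X)\{a}))\{a} ⊢ deadlocked
Q's transition system — 4 states:
  v0 = a.a.a.(a.(rec X. a.a.a.(a.X)\{a}))\{a} ⊢ =a=> v1
  v1 = a.a.(a.(rec X. a.a.a.(a.X)\{a}))\{a} ⊢ =a=> v2
  v2 = a.(a.(rec X. a.a.a.(a.X)\{a}))\{a} ⊢ =a=> v3
  v3 = (a.(rec X. a.a.a.(a.X)\{a}))\{a} ⊢ deadlocked
Partition-refinement fixed point:
  B0 = {u0, v0}
  B1 = {u1, v1}
  B2 = {u2, v2}
  B3 = {u3, v3}
u0 ∈ B0, v0 ∈ B0 → same block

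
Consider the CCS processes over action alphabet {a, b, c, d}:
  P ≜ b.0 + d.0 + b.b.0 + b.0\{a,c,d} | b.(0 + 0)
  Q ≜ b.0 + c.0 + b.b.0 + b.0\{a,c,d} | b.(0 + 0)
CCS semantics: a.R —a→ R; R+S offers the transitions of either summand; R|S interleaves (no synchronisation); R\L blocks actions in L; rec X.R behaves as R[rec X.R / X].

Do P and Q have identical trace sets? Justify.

NO — witness ⟨d⟩

LTS(P): 6 reachable states
  m0 = b.0 + d.0 + b.b.0 + b.0\{a,c,d} | b.(0 + 0) ⊢ -b-> m1, -b-> m2, -b-> m3, -b-> m4, -d-> m1
  m1 = 0 ⊢ stopped
  m2 = 0\{a,c,d} | b.(0 + 0) ⊢ -b-> m5
  m3 = b.0 ⊢ -b-> m1
  m4 = b.0\{a,c,d} | (0 + 0) ⊢ -b-> m5
  m5 = 0\{a,c,d} | (0 + 0) ⊢ stopped
LTS(Q): 6 reachable states
  n0 = b.0 + c.0 + b.b.0 + b.0\{a,c,d} | b.(0 + 0) ⊢ -b-> n1, -b-> n2, -b-> n3, -b-> n4, -c-> n1
  n1 = 0 ⊢ stopped
  n2 = 0\{a,c,d} | b.(0 + 0) ⊢ -b-> n5
  n3 = b.0 ⊢ -b-> n1
  n4 = b.0\{a,c,d} | (0 + 0) ⊢ -b-> n5
  n5 = 0\{a,c,d} | (0 + 0) ⊢ stopped
Trace ⟨d⟩ through P, begin at {m0}:
  [1] d ⇒ {m1}
  — P admits the full trace.
Trace ⟨d⟩ through Q, begin at {n0}:
  [1] d ⇒ ∅  — Q cannot continue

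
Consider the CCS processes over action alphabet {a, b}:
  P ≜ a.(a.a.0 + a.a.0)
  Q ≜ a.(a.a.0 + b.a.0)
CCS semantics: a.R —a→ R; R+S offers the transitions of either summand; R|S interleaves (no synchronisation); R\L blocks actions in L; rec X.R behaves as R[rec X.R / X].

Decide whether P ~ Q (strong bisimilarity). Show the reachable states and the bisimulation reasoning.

LTS(P): 4 reachable states
  u0 = a.(a.a.0 + a.a.0) ⊢ --a--▸ u1
  u1 = a.a.0 + a.a.0 ⊢ --a--▸ u2
  u2 = a.0 ⊢ --a--▸ u3
  u3 = 0 ⊢ stopped
LTS(Q): 4 reachable states
  v0 = a.(a.a.0 + b.a.0) ⊢ --a--▸ v1
  v1 = a.a.0 + b.a.0 ⊢ --a--▸ v2, --b--▸ v2
  v2 = a.0 ⊢ --a--▸ v3
  v3 = 0 ⊢ stopped
Coarsest stable partition (strong bisimilarity classes):
  B0 = {u0}
  B1 = {u1}
  B2 = {u2, v2}
  B3 = {u3, v3}
  B4 = {v0}
  B5 = {v1}
u0 ∈ B0, v0 ∈ B4 → different blocks

not bisimilar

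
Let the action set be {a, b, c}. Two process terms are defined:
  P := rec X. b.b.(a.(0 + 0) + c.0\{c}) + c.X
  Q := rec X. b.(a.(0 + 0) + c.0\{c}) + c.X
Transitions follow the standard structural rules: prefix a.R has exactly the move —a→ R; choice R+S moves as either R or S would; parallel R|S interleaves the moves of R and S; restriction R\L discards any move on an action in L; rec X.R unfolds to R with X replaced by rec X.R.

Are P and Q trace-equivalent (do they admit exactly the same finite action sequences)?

NO — witness ⟨bb⟩

P's transition system — 5 states:
  p0 = rec X. b.b.(a.(0 + 0) + c.0\{c}) + c.X | --b--▸ p1, --c--▸ p0
  p1 = b.(a.(0 + 0) + c.0\{c}) | --b--▸ p2
  p2 = a.(0 + 0) + c.0\{c} | --a--▸ p3, --c--▸ p4
  p3 = 0 + 0 | ∅
  p4 = 0\{c} | ∅
Q's transition system — 4 states:
  q0 = rec X. b.(a.(0 + 0) + c.0\{c}) + c.X | --b--▸ q1, --c--▸ q0
  q1 = a.(0 + 0) + c.0\{c} | --a--▸ q2, --c--▸ q3
  q2 = 0 + 0 | ∅
  q3 = 0\{c} | ∅
Run σ = ⟨bb⟩ on P: start {p0}
  step 1 (b): {p1}
  step 2 (b): {p2}
  P completes σ.
Run σ = ⟨bb⟩ on Q: start {q0}
  step 1 (b): {q1}
  step 2 (b): ∅  — Q cannot continue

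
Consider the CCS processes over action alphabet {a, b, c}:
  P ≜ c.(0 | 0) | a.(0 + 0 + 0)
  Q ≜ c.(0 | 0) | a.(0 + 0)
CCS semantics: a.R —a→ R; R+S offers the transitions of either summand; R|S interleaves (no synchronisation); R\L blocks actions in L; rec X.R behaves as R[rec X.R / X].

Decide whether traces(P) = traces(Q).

traces(P) = traces(Q)

LTS(P): 4 reachable states
  p0 = c.(0 | 0) | a.(0 + 0 + 0) :: -a-> p1, -c-> p2
  p1 = c.(0 | 0) | (0 + 0 + 0) :: -c-> p3
  p2 = 0 | 0 | a.(0 + 0 + 0) :: -a-> p3
  p3 = 0 | 0 | (0 + 0 + 0) :: ·
LTS(Q): 4 reachable states
  q0 = c.(0 | 0) | a.(0 + 0) :: -a-> q1, -c-> q2
  q1 = c.(0 | 0) | (0 + 0) :: -c-> q3
  q2 = 0 | 0 | a.(0 + 0) :: -a-> q3
  q3 = 0 | 0 | (0 + 0) :: ·
Coarsest stable partition (strong bisimilarity classes):
  B0 = {p0, q0}
  B1 = {p2, q2}
  B2 = {p3, q3}
  B3 = {p1, q1}
p0 ∈ B0, q0 ∈ B0 → same block
Bisimilar ⇒ trace-equivalent.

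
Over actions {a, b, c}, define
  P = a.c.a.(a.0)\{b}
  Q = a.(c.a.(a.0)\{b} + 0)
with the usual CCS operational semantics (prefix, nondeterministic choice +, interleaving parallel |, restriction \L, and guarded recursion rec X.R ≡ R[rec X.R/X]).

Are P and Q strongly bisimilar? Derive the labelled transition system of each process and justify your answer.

P ~ Q

P's transition system — 5 states:
  p0 = a.c.a.(a.0)\{b} :: ··a··> p1
  p1 = c.a.(a.0)\{b} :: ··c··> p2
  p2 = a.(a.0)\{b} :: ··a··> p3
  p3 = (a.0)\{b} :: ··a··> p4
  p4 = 0\{b} :: (no moves)
Q's transition system — 5 states:
  q0 = a.(c.a.(a.0)\{b} + 0) :: ··a··> q1
  q1 = c.a.(a.0)\{b} + 0 :: ··c··> q2
  q2 = a.(a.0)\{b} :: ··a··> q3
  q3 = (a.0)\{b} :: ··a··> q4
  q4 = 0\{b} :: (no moves)
Partition-refinement fixed point:
  B0 = {p0, q0}
  B1 = {p1, q1}
  B2 = {p2, q2}
  B3 = {p3, q3}
  B4 = {p4, q4}
p0 ∈ B0, q0 ∈ B0 → same block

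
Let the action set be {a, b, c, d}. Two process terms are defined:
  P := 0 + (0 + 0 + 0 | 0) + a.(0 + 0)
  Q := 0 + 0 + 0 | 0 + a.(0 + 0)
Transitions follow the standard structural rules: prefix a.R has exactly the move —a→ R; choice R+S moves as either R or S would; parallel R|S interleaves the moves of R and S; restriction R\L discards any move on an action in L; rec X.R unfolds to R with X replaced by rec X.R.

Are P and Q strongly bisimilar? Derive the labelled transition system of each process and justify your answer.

Reachable graph of P (2 states):
  u0 = 0 + (0 + 0 + 0 | 0) + a.(0 + 0) | --a--▸ u1
  u1 = 0 + 0 | (no moves)
Reachable graph of Q (2 states):
  v0 = 0 + 0 + 0 | 0 + a.(0 + 0) | --a--▸ v1
  v1 = 0 + 0 | (no moves)
Bisimilarity quotient blocks:
  B0 = {u0, v0}
  B1 = {u1, v1}
u0 ∈ B0, v0 ∈ B0 → same block

P ~ Q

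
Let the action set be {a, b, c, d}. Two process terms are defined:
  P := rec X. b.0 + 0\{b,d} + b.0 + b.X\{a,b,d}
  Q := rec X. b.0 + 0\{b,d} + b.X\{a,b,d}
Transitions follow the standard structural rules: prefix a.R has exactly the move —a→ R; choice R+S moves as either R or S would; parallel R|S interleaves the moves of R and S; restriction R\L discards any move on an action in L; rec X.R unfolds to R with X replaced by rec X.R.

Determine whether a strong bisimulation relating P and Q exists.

Reachable graph of P (3 states):
  s0 = rec X. b.0 + 0\{b,d} + b.0 + b.X\{a,b,d} | ··b··> s1, ··b··> s2
  s1 = (rec X. b.0 + 0\{b,d} + b.0 + b.X\{a,b,d})\{a,b,d} | (no moves)
  s2 = 0 | (no moves)
Reachable graph of Q (3 states):
  t0 = rec X. b.0 + 0\{b,d} + b.X\{a,b,d} | ··b··> t1, ··b··> t2
  t1 = (rec X. b.0 + 0\{b,d} + b.X\{a,b,d})\{a,b,d} | (no moves)
  t2 = 0 | (no moves)
Partition-refinement fixed point:
  B0 = {s0, t0}
  B1 = {s1, s2, t1, t2}
s0 ∈ B0, t0 ∈ B0 → same block

bisimilar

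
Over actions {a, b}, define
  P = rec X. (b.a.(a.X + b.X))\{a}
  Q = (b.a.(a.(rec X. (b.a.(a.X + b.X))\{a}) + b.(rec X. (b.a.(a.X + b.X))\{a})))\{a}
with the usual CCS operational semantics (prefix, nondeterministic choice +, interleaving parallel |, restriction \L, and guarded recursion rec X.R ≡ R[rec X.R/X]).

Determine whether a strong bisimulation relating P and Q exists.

Reachable graph of P (2 states):
  m0 = rec X. (b.a.(a.X + b.X))\{a} ⊢ -b-> m1
  m1 = (a.(a.(rec X. (b.a.(a.X + b.X))\{a}) + b.(rec X. (b.a.(a.X + b.X))\{a})))\{a} ⊢ ·
Reachable graph of Q (2 states):
  n0 = (b.a.(a.(rec X. (b.a.(a.X + b.X))\{a}) + b.(rec X. (b.a.(a.X + b.X))\{a})))\{a} ⊢ -b-> n1
  n1 = (a.(a.(rec X. (b.a.(a.X + b.X))\{a}) + b.(rec X. (b.a.(a.X + b.X))\{a})))\{a} ⊢ ·
Bisimilarity quotient blocks:
  B0 = {m0, n0}
  B1 = {m1, n1}
m0 ∈ B0, n0 ∈ B0 → same block

YES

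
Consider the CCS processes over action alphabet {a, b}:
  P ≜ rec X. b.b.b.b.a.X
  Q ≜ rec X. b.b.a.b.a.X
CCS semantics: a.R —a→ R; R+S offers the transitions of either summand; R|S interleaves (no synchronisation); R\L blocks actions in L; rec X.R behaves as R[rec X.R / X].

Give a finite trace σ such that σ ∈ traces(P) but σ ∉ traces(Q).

bbb

Reachable graph of P (5 states):
  m0 = rec X. b.b.b.b.a.X | =b=> m1
  m1 = b.b.b.a.(rec X. b.b.b.b.a.X) | =b=> m2
  m2 = b.b.a.(rec X. b.b.b.b.a.X) | =b=> m3
  m3 = b.a.(rec X. b.b.b.b.a.X) | =b=> m4
  m4 = a.(rec X. b.b.b.b.a.X) | =a=> m0
Reachable graph of Q (5 states):
  n0 = rec X. b.b.a.b.a.X | =b=> n1
  n1 = b.a.b.a.(rec X. b.b.a.b.a.X) | =b=> n2
  n2 = a.b.a.(rec X. b.b.a.b.a.X) | =a=> n3
  n3 = b.a.(rec X. b.b.a.b.a.X) | =b=> n4
  n4 = a.(rec X. b.b.a.b.a.X) | =a=> n0
Trace ⟨bbb⟩ through P, begin at {m0}:
  step 1 (b): {m1}
  step 2 (b): {m2}
  step 3 (b): {m3}
  P completes σ.
Trace ⟨bbb⟩ through Q, begin at {n0}:
  step 1 (b): {n1}
  step 2 (b): {n2}
  step 3 (b): ∅  — Q cannot continue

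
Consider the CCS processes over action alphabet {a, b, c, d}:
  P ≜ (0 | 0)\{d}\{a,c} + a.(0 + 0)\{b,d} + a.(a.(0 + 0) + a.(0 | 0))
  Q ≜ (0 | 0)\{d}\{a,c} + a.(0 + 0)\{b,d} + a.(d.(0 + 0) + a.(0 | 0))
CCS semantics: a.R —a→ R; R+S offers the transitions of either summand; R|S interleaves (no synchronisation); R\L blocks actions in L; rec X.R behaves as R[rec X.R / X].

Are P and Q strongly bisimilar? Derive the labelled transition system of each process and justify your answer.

Reachable graph of P (5 states):
  m0 = (0 | 0)\{d}\{a,c} + a.(0 + 0)\{b,d} + a.(a.(0 + 0) + a.(0 | 0)) → -a-> m1, -a-> m2
  m1 = (0 + 0)\{b,d} → ∅
  m2 = a.(0 + 0) + a.(0 | 0) → -a-> m3, -a-> m4
  m3 = 0 + 0 → ∅
  m4 = 0 | 0 → ∅
Reachable graph of Q (5 states):
  n0 = (0 | 0)\{d}\{a,c} + a.(0 + 0)\{b,d} + a.(d.(0 + 0) + a.(0 | 0)) → -a-> n1, -a-> n2
  n1 = (0 + 0)\{b,d} → ∅
  n2 = d.(0 + 0) + a.(0 | 0) → -a-> n3, -d-> n4
  n3 = 0 | 0 → ∅
  n4 = 0 + 0 → ∅
Coarsest stable partition (strong bisimilarity classes):
  B0 = {m0}
  B1 = {m1, m3, m4, n1, n3, n4}
  B2 = {m2}
  B3 = {n0}
  B4 = {n2}
m0 ∈ B0, n0 ∈ B3 → different blocks

not bisimilar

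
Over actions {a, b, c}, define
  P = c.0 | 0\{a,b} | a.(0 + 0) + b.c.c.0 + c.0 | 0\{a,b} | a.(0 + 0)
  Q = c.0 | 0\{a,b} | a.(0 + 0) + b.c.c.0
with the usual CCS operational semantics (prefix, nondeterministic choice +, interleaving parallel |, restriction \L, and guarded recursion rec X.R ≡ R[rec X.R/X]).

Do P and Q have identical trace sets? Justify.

trace-equivalent

LTS(P): 7 reachable states
  u0 = c.0 | 0\{a,b} | a.(0 + 0) + b.c.c.0 + c.0 | 0\{a,b} | a.(0 + 0) has moves -a-> u1, -b-> u2, -c-> u3
  u1 = c.0 | 0\{a,b} | (0 + 0) has moves -c-> u4
  u2 = c.c.0 has moves -c-> u5
  u3 = 0 | 0\{a,b} | a.(0 + 0) has moves -a-> u4
  u4 = 0 | 0\{a,b} | (0 + 0) has moves ∅
  u5 = c.0 has moves -c-> u6
  u6 = 0 has moves ∅
LTS(Q): 7 reachable states
  v0 = c.0 | 0\{a,b} | a.(0 + 0) + b.c.c.0 has moves -a-> v1, -b-> v2, -c-> v3
  v1 = c.0 | 0\{a,b} | (0 + 0) has moves -c-> v4
  v2 = c.c.0 has moves -c-> v5
  v3 = 0 | 0\{a,b} | a.(0 + 0) has moves -a-> v4
  v4 = 0 | 0\{a,b} | (0 + 0) has moves ∅
  v5 = c.0 has moves -c-> v6
  v6 = 0 has moves ∅
Partition-refinement fixed point:
  B0 = {u0, v0}
  B1 = {u2, v2}
  B2 = {u1, u5, v1, v5}
  B3 = {u4, u6, v4, v6}
  B4 = {u3, v3}
u0 ∈ B0, v0 ∈ B0 → same block
Bisimilar ⇒ trace-equivalent.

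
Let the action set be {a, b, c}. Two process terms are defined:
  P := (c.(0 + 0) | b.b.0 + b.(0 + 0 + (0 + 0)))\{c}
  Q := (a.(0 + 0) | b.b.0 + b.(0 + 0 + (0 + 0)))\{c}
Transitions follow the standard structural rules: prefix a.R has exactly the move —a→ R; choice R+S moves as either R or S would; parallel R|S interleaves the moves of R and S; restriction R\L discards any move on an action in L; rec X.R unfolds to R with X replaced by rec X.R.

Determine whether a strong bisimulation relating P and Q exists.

LTS(P): 4 reachable states
  s0 = (c.(0 + 0) | b.b.0 + b.(0 + 0 + (0 + 0)))\{c} → -b-> s1, -b-> s2
  s1 = (0 + 0 + (0 + 0))\{c} → ·
  s2 = (c.(0 + 0) | b.0)\{c} → -b-> s3
  s3 = (c.(0 + 0) | 0)\{c} → ·
LTS(Q): 7 reachable states
  t0 = (a.(0 + 0) | b.b.0 + b.(0 + 0 + (0 + 0)))\{c} → -a-> t1, -b-> t2, -b-> t3
  t1 = ((0 + 0) | b.b.0)\{c} → -b-> t4
  t2 = (0 + 0 + (0 + 0))\{c} → ·
  t3 = (a.(0 + 0) | b.0)\{c} → -a-> t4, -b-> t5
  t4 = ((0 + 0) | b.0)\{c} → -b-> t6
  t5 = (a.(0 + 0) | 0)\{c} → -a-> t6
  t6 = ((0 + 0) | 0)\{c} → ·
Bisimilarity quotient blocks:
  B0 = {s0}
  B1 = {s1, s3, t2, t6}
  B2 = {s2, t4}
  B3 = {t0}
  B4 = {t3}
  B5 = {t5}
  B6 = {t1}
s0 ∈ B0, t0 ∈ B3 → different blocks

not bisimilar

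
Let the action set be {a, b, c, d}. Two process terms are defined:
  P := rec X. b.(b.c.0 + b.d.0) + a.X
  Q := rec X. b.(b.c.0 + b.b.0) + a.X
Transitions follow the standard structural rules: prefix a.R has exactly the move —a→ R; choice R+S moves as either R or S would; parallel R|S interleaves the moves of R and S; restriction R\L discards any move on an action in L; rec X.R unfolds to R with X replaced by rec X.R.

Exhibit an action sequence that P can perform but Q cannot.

P's transition system — 5 states:
  s0 = rec X. b.(b.c.0 + b.d.0) + a.X has moves ··a··> s0, ··b··> s1
  s1 = b.c.0 + b.d.0 has moves ··b··> s2, ··b··> s3
  s2 = c.0 has moves ··c··> s4
  s3 = d.0 has moves ··d··> s4
  s4 = 0 has moves (no moves)
Q's transition system — 5 states:
  t0 = rec X. b.(b.c.0 + b.b.0) + a.X has moves ··a··> t0, ··b··> t1
  t1 = b.c.0 + b.b.0 has moves ··b··> t2, ··b··> t3
  t2 = b.0 has moves ··b··> t4
  t3 = c.0 has moves ··c··> t4
  t4 = 0 has moves (no moves)
Executing bbd from P (initial set {s0}):
  [1] b ⇒ {s1}
  [2] b ⇒ {s2, s3}
  [3] d ⇒ {s4}
  P completes σ.
Executing bbd from Q (initial set {t0}):
  [1] b ⇒ {t1}
  [2] b ⇒ {t2, t3}
  [3] d ⇒ no successor for Q

bbd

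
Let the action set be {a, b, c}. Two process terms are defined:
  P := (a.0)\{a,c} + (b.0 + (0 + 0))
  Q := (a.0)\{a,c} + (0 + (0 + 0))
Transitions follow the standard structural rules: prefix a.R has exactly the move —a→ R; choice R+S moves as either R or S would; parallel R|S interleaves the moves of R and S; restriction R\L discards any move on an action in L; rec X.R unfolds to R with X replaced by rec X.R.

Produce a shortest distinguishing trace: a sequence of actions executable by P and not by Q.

LTS(P): 2 reachable states
  s0 = (a.0)\{a,c} + (b.0 + (0 + 0)) → --b--▸ s1
  s1 = 0 → (no moves)
LTS(Q): 1 reachable states
  t0 = (a.0)\{a,c} + (0 + (0 + 0)) → (no moves)
Executing b from P (initial set {s0}):
  step 1 (b): {s1}
  — P admits the full trace.
Executing b from Q (initial set {t0}):
  step 1 (b): ∅  — Q cannot continue

b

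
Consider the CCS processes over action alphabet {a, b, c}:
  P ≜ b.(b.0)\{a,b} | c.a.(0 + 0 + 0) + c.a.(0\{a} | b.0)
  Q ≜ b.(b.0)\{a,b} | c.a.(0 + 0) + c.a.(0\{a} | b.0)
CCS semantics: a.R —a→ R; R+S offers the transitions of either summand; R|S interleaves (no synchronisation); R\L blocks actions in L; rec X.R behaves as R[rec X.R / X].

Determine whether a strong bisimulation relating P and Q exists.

P's transition system — 9 states:
  p0 = b.(b.0)\{a,b} | c.a.(0 + 0 + 0) + c.a.(0\{a} | b.0) → -b-> p1, -c-> p2, -c-> p3
  p1 = (b.0)\{a,b} | c.a.(0 + 0 + 0) → -c-> p4
  p2 = a.(0\{a} | b.0) → -a-> p5
  p3 = b.(b.0)\{a,b} | a.(0 + 0 + 0) → -a-> p6, -b-> p4
  p4 = (b.0)\{a,b} | a.(0 + 0 + 0) → -a-> p7
  p5 = 0\{a} | b.0 → -b-> p8
  p6 = b.(b.0)\{a,b} | (0 + 0 + 0) → -b-> p7
  p7 = (b.0)\{a,b} | (0 + 0 + 0) → (no moves)
  p8 = 0\{a} | 0 → (no moves)
Q's transition system — 9 states:
  q0 = b.(b.0)\{a,b} | c.a.(0 + 0) + c.a.(0\{a} | b.0) → -b-> q1, -c-> q2, -c-> q3
  q1 = (b.0)\{a,b} | c.a.(0 + 0) → -c-> q4
  q2 = a.(0\{a} | b.0) → -a-> q5
  q3 = b.(b.0)\{a,b} | a.(0 + 0) → -a-> q6, -b-> q4
  q4 = (b.0)\{a,b} | a.(0 + 0) → -a-> q7
  q5 = 0\{a} | b.0 → -b-> q8
  q6 = b.(b.0)\{a,b} | (0 + 0) → -b-> q7
  q7 = (b.0)\{a,b} | (0 + 0) → (no moves)
  q8 = 0\{a} | 0 → (no moves)
Coarsest stable partition (strong bisimilarity classes):
  B0 = {p0, q0}
  B1 = {p2, q2}
  B2 = {p5, p6, q5, q6}
  B3 = {p7, p8, q7, q8}
  B4 = {p3, q3}
  B5 = {p4, q4}
  B6 = {p1, q1}
p0 ∈ B0, q0 ∈ B0 → same block

P ~ Q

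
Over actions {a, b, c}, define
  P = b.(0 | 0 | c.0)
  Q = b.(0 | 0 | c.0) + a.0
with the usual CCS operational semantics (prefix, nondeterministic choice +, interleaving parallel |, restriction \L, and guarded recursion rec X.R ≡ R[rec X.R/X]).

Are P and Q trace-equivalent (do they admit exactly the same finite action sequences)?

traces(P) ≠ traces(Q) — witness ⟨a⟩

P's transition system — 3 states:
  s0 = b.(0 | 0 | c.0) → =b=> s1
  s1 = 0 | 0 | c.0 → =c=> s2
  s2 = 0 | 0 | 0 → deadlocked
Q's transition system — 4 states:
  t0 = b.(0 | 0 | c.0) + a.0 → =a=> t1, =b=> t2
  t1 = 0 → deadlocked
  t2 = 0 | 0 | c.0 → =c=> t3
  t3 = 0 | 0 | 0 → deadlocked
Run σ = ⟨a⟩ on Q: start {t0}
  step 1 (a): {t1}
  — Q admits the full trace.
Run σ = ⟨a⟩ on P: start {s0}
  step 1 (a): ∅ (P stuck)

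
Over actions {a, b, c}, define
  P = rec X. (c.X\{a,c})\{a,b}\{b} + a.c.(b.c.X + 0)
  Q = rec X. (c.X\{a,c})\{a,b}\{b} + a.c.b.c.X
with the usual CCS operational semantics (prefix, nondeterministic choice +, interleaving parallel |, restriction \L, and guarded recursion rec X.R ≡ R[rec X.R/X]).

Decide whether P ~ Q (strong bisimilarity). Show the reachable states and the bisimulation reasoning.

Reachable graph of P (5 states):
  s0 = rec X. (c.X\{a,c})\{a,b}\{b} + a.c.(b.c.X + 0) ⊢ ··a··> s1, ··c··> s2
  s1 = c.(b.c.(rec X. (c.X\{a,c})\{a,b}\{b} + a.c.(b.c.X + 0)) + 0) ⊢ ··c··> s3
  s2 = (rec X. (c.X\{a,c})\{a,b}\{b} + a.c.(b.c.X + 0))\{a,c}\{a,b}\{b} ⊢ deadlocked
  s3 = b.c.(rec X. (c.X\{a,c})\{a,b}\{b} + a.c.(b.c.X + 0)) + 0 ⊢ ··b··> s4
  s4 = c.(rec X. (c.X\{a,c})\{a,b}\{b} + a.c.(b.c.X + 0)) ⊢ ··c··> s0
Reachable graph of Q (5 states):
  t0 = rec X. (c.X\{a,c})\{a,b}\{b} + a.c.b.c.X ⊢ ··a··> t1, ··c··> t2
  t1 = c.b.c.(rec X. (c.X\{a,c})\{a,b}\{b} + a.c.b.c.X) ⊢ ··c··> t3
  t2 = (rec X. (c.X\{a,c})\{a,b}\{b} + a.c.b.c.X)\{a,c}\{a,b}\{b} ⊢ deadlocked
  t3 = b.c.(rec X. (c.X\{a,c})\{a,b}\{b} + a.c.b.c.X) ⊢ ··b··> t4
  t4 = c.(rec X. (c.X\{a,c})\{a,b}\{b} + a.c.b.c.X) ⊢ ··c··> t0
Coarsest stable partition (strong bisimilarity classes):
  B0 = {s0, t0}
  B1 = {s2, t2}
  B2 = {s1, t1}
  B3 = {s3, t3}
  B4 = {s4, t4}
s0 ∈ B0, t0 ∈ B0 → same block

bisimilar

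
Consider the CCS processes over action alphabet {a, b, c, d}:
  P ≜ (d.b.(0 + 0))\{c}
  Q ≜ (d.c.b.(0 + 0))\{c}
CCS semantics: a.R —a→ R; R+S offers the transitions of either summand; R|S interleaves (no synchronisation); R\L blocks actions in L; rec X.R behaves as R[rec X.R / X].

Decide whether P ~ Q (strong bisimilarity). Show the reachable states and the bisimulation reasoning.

Reachable graph of P (3 states):
  p0 = (d.b.(0 + 0))\{c} → --d--▸ p1
  p1 = (b.(0 + 0))\{c} → --b--▸ p2
  p2 = (0 + 0)\{c} → stopped
Reachable graph of Q (2 states):
  q0 = (d.c.b.(0 + 0))\{c} → --d--▸ q1
  q1 = (c.b.(0 + 0))\{c} → stopped
Partition-refinement fixed point:
  B0 = {p0}
  B1 = {p1}
  B2 = {p2, q1}
  B3 = {q0}
p0 ∈ B0, q0 ∈ B3 → different blocks

P ≁ Q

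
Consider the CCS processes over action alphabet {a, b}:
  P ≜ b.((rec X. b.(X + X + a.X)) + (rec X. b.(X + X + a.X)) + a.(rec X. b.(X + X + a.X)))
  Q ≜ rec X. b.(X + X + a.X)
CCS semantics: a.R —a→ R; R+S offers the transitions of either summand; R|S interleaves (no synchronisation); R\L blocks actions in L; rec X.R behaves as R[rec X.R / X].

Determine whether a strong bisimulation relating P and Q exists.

YES

P's transition system — 3 states:
  m0 = b.((rec X. b.(X + X + a.X)) + (rec X. b.(X + X + a.X)) + a.(rec X. b.(X + X + a.X))) ⊢ —b→ m1
  m1 = (rec X. b.(X + X + a.X)) + (rec X. b.(X + X + a.X)) + a.(rec X. b.(X + X + a.X)) ⊢ —a→ m2, —b→ m1
  m2 = rec X. b.(X + X + a.X) ⊢ —b→ m1
Q's transition system — 2 states:
  n0 = rec X. b.(X + X + a.X) ⊢ —b→ n1
  n1 = (rec X. b.(X + X + a.X)) + (rec X. b.(X + X + a.X)) + a.(rec X. b.(X + X + a.X)) ⊢ —a→ n0, —b→ n1
Partition-refinement fixed point:
  B0 = {m0, m2, n0}
  B1 = {m1, n1}
m0 ∈ B0, n0 ∈ B0 → same block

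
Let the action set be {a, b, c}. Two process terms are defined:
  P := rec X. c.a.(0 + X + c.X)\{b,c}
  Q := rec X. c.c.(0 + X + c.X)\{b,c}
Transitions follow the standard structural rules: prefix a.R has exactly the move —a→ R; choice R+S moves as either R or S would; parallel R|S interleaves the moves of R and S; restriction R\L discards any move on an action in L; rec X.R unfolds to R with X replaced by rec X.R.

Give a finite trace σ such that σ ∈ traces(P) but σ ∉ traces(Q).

LTS(P): 3 reachable states
  u0 = rec X. c.a.(0 + X + c.X)\{b,c} | =c=> u1
  u1 = a.(0 + (rec X. c.a.(0 + X + c.X)\{b,c}) + c.(rec X. c.a.(0 + X + c.X)\{b,c}))\{b,c} | =a=> u2
  u2 = (0 + (rec X. c.a.(0 + X + c.X)\{b,c}) + c.(rec X. c.a.(0 + X + c.X)\{b,c}))\{b,c} | ∅
LTS(Q): 3 reachable states
  v0 = rec X. c.c.(0 + X + c.X)\{b,c} | =c=> v1
  v1 = c.(0 + (rec X. c.c.(0 + X + c.X)\{b,c}) + c.(rec X. c.c.(0 + X + c.X)\{b,c}))\{b,c} | =c=> v2
  v2 = (0 + (rec X. c.c.(0 + X + c.X)\{b,c}) + c.(rec X. c.c.(0 + X + c.X)\{b,c}))\{b,c} | ∅
Executing ca from P (initial set {u0}):
  [1] c ⇒ {u1}
  [2] a ⇒ {u2}
  P completes σ.
Executing ca from Q (initial set {v0}):
  [1] c ⇒ {v1}
  [2] a ⇒ ∅  — Q cannot continue

ca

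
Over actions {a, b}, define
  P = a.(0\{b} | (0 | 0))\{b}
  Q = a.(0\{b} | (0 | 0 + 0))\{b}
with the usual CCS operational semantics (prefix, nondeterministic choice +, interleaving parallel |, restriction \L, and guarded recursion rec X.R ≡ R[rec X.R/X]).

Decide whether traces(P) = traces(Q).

LTS(P): 2 reachable states
  u0 = a.(0\{b} | (0 | 0))\{b} has moves -a-> u1
  u1 = (0\{b} | (0 | 0))\{b} has moves deadlocked
LTS(Q): 2 reachable states
  v0 = a.(0\{b} | (0 | 0 + 0))\{b} has moves -a-> v1
  v1 = (0\{b} | (0 | 0 + 0))\{b} has moves deadlocked
Bisimilarity quotient blocks:
  B0 = {u0, v0}
  B1 = {u1, v1}
u0 ∈ B0, v0 ∈ B0 → same block
Bisimilar ⇒ trace-equivalent.

trace-equivalent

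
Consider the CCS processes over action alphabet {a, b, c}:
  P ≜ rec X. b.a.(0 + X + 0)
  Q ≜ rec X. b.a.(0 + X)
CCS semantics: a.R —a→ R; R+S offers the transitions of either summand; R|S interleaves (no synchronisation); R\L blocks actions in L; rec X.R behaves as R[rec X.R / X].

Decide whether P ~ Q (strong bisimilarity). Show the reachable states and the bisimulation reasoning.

Reachable graph of P (3 states):
  s0 = rec X. b.a.(0 + X + 0) :: ··b··> s1
  s1 = a.(0 + (rec X. b.a.(0 + X + 0)) + 0) :: ··a··> s2
  s2 = 0 + (rec X. b.a.(0 + X + 0)) + 0 :: ··b··> s1
Reachable graph of Q (3 states):
  t0 = rec X. b.a.(0 + X) :: ··b··> t1
  t1 = a.(0 + (rec X. b.a.(0 + X))) :: ··a··> t2
  t2 = 0 + (rec X. b.a.(0 + X)) :: ··b··> t1
Coarsest stable partition (strong bisimilarity classes):
  B0 = {s0, s2, t0, t2}
  B1 = {s1, t1}
s0 ∈ B0, t0 ∈ B0 → same block

P ~ Q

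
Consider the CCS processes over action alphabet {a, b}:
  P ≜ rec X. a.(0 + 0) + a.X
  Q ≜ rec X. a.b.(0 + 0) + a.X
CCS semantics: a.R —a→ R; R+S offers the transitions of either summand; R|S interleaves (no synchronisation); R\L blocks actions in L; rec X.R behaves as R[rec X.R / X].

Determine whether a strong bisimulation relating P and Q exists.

P's transition system — 2 states:
  p0 = rec X. a.(0 + 0) + a.X | -a-> p0, -a-> p1
  p1 = 0 + 0 | deadlocked
Q's transition system — 3 states:
  q0 = rec X. a.b.(0 + 0) + a.X | -a-> q0, -a-> q1
  q1 = b.(0 + 0) | -b-> q2
  q2 = 0 + 0 | deadlocked
Bisimilarity quotient blocks:
  B0 = {p0}
  B1 = {p1, q2}
  B2 = {q0}
  B3 = {q1}
p0 ∈ B0, q0 ∈ B2 → different blocks

P ≁ Q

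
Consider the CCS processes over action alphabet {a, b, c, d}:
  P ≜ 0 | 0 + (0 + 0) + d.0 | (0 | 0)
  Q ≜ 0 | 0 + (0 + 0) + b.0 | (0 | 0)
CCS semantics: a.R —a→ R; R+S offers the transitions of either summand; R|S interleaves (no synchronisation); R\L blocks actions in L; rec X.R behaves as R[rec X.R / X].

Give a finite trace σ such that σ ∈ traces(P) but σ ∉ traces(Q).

LTS(P): 2 reachable states
  s0 = 0 | 0 + (0 + 0) + d.0 | (0 | 0) :: -d-> s1
  s1 = 0 | (0 | 0) :: ∅
LTS(Q): 2 reachable states
  t0 = 0 | 0 + (0 + 0) + b.0 | (0 | 0) :: -b-> t1
  t1 = 0 | (0 | 0) :: ∅
Trace ⟨d⟩ through P, begin at {s0}:
  after d @ step 1: {s1}
  — P admits the full trace.
Trace ⟨d⟩ through Q, begin at {t0}:
  after d @ step 1: ∅ (Q stuck)

d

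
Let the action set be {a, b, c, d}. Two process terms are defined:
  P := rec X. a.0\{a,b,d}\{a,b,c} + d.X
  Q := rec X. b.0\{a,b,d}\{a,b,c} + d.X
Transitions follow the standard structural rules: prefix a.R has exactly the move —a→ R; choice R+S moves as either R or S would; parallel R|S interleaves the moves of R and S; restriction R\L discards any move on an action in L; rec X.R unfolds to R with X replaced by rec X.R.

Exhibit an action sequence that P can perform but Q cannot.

a

Reachable graph of P (2 states):
  m0 = rec X. a.0\{a,b,d}\{a,b,c} + d.X :: ··a··> m1, ··d··> m0
  m1 = 0\{a,b,d}\{a,b,c} :: deadlocked
Reachable graph of Q (2 states):
  n0 = rec X. b.0\{a,b,d}\{a,b,c} + d.X :: ··b··> n1, ··d··> n0
  n1 = 0\{a,b,d}\{a,b,c} :: deadlocked
Trace ⟨a⟩ through P, begin at {m0}:
  step 1 (a): {m1}
  — P admits the full trace.
Trace ⟨a⟩ through Q, begin at {n0}:
  step 1 (a): no successor for Q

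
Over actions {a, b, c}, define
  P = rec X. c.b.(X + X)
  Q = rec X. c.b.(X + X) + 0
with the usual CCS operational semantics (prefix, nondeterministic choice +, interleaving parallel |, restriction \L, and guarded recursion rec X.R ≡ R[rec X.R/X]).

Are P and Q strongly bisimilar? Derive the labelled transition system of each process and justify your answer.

Reachable graph of P (3 states):
  u0 = rec X. c.b.(X + X) ⊢ --c--▸ u1
  u1 = b.((rec X. c.b.(X + X)) + (rec X. c.b.(X + X))) ⊢ --b--▸ u2
  u2 = (rec X. c.b.(X + X)) + (rec X. c.b.(X + X)) ⊢ --c--▸ u1
Reachable graph of Q (3 states):
  v0 = rec X. c.b.(X + X) + 0 ⊢ --c--▸ v1
  v1 = b.((rec X. c.b.(X + X) + 0) + (rec X. c.b.(X + X) + 0)) ⊢ --b--▸ v2
  v2 = (rec X. c.b.(X + X) + 0) + (rec X. c.b.(X + X) + 0) ⊢ --c--▸ v1
Coarsest stable partition (strong bisimilarity classes):
  B0 = {u0, u2, v0, v2}
  B1 = {u1, v1}
u0 ∈ B0, v0 ∈ B0 → same block

P ~ Q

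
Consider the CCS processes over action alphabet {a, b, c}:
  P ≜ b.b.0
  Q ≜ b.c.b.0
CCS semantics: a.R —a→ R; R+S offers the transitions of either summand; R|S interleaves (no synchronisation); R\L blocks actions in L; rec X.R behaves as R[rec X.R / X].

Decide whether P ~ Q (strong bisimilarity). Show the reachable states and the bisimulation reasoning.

not bisimilar

P's transition system — 3 states:
  p0 = b.b.0 :: =b=> p1
  p1 = b.0 :: =b=> p2
  p2 = 0 :: ∅
Q's transition system — 4 states:
  q0 = b.c.b.0 :: =b=> q1
  q1 = c.b.0 :: =c=> q2
  q2 = b.0 :: =b=> q3
  q3 = 0 :: ∅
Bisimilarity quotient blocks:
  B0 = {p0}
  B1 = {p1, q2}
  B2 = {p2, q3}
  B3 = {q0}
  B4 = {q1}
p0 ∈ B0, q0 ∈ B3 → different blocks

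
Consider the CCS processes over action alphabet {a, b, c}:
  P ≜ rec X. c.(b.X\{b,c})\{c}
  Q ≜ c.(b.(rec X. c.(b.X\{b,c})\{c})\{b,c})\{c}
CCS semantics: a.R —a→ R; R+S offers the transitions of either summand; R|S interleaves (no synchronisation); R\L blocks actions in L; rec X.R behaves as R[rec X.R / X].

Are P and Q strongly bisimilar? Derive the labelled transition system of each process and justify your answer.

P ~ Q

P's transition system — 3 states:
  m0 = rec X. c.(b.X\{b,c})\{c} | —c→ m1
  m1 = (b.(rec X. c.(b.X\{b,c})\{c})\{b,c})\{c} | —b→ m2
  m2 = (rec X. c.(b.X\{b,c})\{c})\{b,c}\{c} | ∅
Q's transition system — 3 states:
  n0 = c.(b.(rec X. c.(b.X\{b,c})\{c})\{b,c})\{c} | —c→ n1
  n1 = (b.(rec X. c.(b.X\{b,c})\{c})\{b,c})\{c} | —b→ n2
  n2 = (rec X. c.(b.X\{b,c})\{c})\{b,c}\{c} | ∅
Coarsest stable partition (strong bisimilarity classes):
  B0 = {m0, n0}
  B1 = {m1, n1}
  B2 = {m2, n2}
m0 ∈ B0, n0 ∈ B0 → same block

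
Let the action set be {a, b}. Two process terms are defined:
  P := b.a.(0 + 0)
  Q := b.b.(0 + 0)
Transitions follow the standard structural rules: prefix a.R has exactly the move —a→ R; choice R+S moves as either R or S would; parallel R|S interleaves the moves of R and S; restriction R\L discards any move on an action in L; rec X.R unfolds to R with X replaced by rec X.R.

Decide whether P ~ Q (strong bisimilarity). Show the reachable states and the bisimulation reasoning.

NO

LTS(P): 3 reachable states
  m0 = b.a.(0 + 0) | =b=> m1
  m1 = a.(0 + 0) | =a=> m2
  m2 = 0 + 0 | ∅
LTS(Q): 3 reachable states
  n0 = b.b.(0 + 0) | =b=> n1
  n1 = b.(0 + 0) | =b=> n2
  n2 = 0 + 0 | ∅
Bisimilarity quotient blocks:
  B0 = {m0}
  B1 = {m1}
  B2 = {m2, n2}
  B3 = {n0}
  B4 = {n1}
m0 ∈ B0, n0 ∈ B3 → different blocks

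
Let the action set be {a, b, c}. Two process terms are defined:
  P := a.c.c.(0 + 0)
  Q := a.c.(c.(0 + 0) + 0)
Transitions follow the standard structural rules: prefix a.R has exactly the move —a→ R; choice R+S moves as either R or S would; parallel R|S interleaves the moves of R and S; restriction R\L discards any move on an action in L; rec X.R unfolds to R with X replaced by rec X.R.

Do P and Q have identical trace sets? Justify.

P's transition system — 4 states:
  s0 = a.c.c.(0 + 0) has moves —a→ s1
  s1 = c.c.(0 + 0) has moves —c→ s2
  s2 = c.(0 + 0) has moves —c→ s3
  s3 = 0 + 0 has moves deadlocked
Q's transition system — 4 states:
  t0 = a.c.(c.(0 + 0) + 0) has moves —a→ t1
  t1 = c.(c.(0 + 0) + 0) has moves —c→ t2
  t2 = c.(0 + 0) + 0 has moves —c→ t3
  t3 = 0 + 0 has moves deadlocked
Coarsest stable partition (strong bisimilarity classes):
  B0 = {s0, t0}
  B1 = {s1, t1}
  B2 = {s2, t2}
  B3 = {s3, t3}
s0 ∈ B0, t0 ∈ B0 → same block
Bisimilar ⇒ trace-equivalent.

traces(P) = traces(Q)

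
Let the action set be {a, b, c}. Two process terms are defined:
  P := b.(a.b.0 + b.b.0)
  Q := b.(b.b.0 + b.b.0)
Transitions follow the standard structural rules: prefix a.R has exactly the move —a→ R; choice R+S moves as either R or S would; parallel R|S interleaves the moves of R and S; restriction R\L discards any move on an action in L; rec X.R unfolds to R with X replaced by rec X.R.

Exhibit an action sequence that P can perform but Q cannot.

P's transition system — 4 states:
  m0 = b.(a.b.0 + b.b.0) :: =b=> m1
  m1 = a.b.0 + b.b.0 :: =a=> m2, =b=> m2
  m2 = b.0 :: =b=> m3
  m3 = 0 :: (no moves)
Q's transition system — 4 states:
  n0 = b.(b.b.0 + b.b.0) :: =b=> n1
  n1 = b.b.0 + b.b.0 :: =b=> n2
  n2 = b.0 :: =b=> n3
  n3 = 0 :: (no moves)
Executing ba from P (initial set {m0}):
  [1] b ⇒ {m1}
  [2] a ⇒ {m2}
  — P admits the full trace.
Executing ba from Q (initial set {n0}):
  [1] b ⇒ {n1}
  [2] a ⇒ no successor for Q

ba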